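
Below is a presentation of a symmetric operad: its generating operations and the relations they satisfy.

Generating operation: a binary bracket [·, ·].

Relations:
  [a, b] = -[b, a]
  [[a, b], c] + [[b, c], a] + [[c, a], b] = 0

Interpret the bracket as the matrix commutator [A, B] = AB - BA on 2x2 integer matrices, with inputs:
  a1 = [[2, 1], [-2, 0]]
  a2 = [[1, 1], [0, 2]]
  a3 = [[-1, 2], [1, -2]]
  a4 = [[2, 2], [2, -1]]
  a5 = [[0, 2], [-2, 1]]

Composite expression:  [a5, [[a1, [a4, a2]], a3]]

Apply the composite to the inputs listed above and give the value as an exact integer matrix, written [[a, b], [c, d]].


[a4, a2] = [[-2, 5], [-2, 2]]
[a1, [a4, a2]] = [[8, 14], [12, -8]]
[[a1, [a4, a2]], a3] = [[-10, 18], [-4, 10]]
[a5, [[a1, [a4, a2]], a3]] = [[28, 22], [36, -28]]

[[28, 22], [36, -28]]


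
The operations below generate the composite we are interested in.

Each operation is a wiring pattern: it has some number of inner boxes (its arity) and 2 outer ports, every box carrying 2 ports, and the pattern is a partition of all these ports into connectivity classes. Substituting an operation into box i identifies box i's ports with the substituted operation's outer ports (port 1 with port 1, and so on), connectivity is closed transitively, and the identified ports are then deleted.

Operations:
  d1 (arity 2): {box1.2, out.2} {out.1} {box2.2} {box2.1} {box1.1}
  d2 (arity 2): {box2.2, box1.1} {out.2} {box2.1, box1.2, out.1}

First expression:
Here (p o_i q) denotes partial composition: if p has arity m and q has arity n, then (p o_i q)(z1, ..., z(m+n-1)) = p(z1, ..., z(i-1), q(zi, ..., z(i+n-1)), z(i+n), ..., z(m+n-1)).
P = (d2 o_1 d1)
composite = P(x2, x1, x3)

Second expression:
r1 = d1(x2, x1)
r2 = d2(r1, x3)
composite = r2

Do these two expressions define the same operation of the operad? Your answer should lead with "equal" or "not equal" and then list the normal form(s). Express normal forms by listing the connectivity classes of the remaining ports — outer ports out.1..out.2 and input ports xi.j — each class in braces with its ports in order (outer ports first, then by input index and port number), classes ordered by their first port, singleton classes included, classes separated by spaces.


equal; the common form is {out.1, x2.2, x3.1} {out.2} {x1.1} {x1.2} {x2.1} {x3.2}

The first composite normalizes to {out.1, x2.2, x3.1} {out.2} {x1.1} {x1.2} {x2.1} {x3.2}
The second composite normalizes to {out.1, x2.2, x3.1} {out.2} {x1.1} {x1.2} {x2.1} {x3.2}
The normal forms match — equal.


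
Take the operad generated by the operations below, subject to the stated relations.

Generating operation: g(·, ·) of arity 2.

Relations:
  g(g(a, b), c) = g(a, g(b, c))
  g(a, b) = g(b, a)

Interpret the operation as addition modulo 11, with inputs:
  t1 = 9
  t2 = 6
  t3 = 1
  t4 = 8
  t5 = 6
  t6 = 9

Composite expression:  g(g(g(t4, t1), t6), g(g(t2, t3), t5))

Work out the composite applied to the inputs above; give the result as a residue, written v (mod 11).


6 (mod 11)

g(t4, t1) = 6
g(g(t4, t1), t6) = 4
g(t2, t3) = 7
g(g(t2, t3), t5) = 2
g(g(g(t4, t1), t6), g(g(t2, t3), t5)) = 6


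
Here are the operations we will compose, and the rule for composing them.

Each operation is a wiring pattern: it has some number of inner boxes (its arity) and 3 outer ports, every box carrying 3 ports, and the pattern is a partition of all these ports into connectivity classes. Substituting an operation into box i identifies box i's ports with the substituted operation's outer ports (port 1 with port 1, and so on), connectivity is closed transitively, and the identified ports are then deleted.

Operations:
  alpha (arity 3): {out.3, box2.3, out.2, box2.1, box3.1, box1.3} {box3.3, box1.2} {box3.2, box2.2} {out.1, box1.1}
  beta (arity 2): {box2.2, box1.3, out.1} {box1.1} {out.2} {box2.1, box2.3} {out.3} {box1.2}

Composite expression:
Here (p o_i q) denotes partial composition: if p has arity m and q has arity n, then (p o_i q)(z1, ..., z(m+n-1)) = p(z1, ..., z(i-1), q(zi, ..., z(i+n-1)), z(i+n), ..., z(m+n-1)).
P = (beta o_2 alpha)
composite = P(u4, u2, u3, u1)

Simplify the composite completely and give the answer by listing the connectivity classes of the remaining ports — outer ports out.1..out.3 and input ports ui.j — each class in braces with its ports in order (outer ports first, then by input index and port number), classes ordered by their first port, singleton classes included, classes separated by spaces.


{out.1, u1.1, u2.1, u2.3, u3.1, u3.3, u4.3} {out.2} {out.3} {u1.2, u3.2} {u1.3, u2.2} {u4.1} {u4.2}

Treat the ports identified at beta as solder joints: merge, then drop.
after alpha, the pattern on (u2, u3, u1) reads {out.1, u2.1} {out.2, out.3, u1.1, u2.3, u3.1, u3.3} {u1.2, u3.2} {u1.3, u2.2} (out.j = its outer ports)
after beta, the pattern on (u4, u2, u3, u1) reads {out.1, u1.1, u2.1, u2.3, u3.1, u3.3, u4.3} {out.2} {out.3} {u1.2, u3.2} {u1.3, u2.2} {u4.1} {u4.2} (out.j = its outer ports)


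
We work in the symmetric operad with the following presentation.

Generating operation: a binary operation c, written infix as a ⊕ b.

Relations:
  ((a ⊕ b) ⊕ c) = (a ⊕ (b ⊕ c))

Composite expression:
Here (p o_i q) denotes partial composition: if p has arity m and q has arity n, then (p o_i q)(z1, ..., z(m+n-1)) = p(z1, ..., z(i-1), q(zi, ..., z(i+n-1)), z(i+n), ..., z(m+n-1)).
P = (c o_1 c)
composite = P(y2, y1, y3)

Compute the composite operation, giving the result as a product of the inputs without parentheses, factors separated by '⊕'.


y2 ⊕ y1 ⊕ y3

Key point: c is associative — brackets drop, the y-order remains.
(y2 ⊕ y1) reduces to y2 ⊕ y1
((y2 ⊕ y1) ⊕ y3) reduces to y2 ⊕ y1 ⊕ y3


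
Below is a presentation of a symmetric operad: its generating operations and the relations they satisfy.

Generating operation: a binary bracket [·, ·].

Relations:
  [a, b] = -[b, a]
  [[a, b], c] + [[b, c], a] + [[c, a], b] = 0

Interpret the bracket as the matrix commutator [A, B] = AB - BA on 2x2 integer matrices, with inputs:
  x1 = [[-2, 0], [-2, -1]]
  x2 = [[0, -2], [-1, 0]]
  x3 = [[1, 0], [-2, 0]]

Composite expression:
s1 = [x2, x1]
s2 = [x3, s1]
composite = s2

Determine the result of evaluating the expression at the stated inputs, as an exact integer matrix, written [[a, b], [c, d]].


[[-4, -2], [-17, 4]]

[x2, x1] = [[4, -2], [1, -4]]
[x3, [x2, x1]] = [[-4, -2], [-17, 4]]


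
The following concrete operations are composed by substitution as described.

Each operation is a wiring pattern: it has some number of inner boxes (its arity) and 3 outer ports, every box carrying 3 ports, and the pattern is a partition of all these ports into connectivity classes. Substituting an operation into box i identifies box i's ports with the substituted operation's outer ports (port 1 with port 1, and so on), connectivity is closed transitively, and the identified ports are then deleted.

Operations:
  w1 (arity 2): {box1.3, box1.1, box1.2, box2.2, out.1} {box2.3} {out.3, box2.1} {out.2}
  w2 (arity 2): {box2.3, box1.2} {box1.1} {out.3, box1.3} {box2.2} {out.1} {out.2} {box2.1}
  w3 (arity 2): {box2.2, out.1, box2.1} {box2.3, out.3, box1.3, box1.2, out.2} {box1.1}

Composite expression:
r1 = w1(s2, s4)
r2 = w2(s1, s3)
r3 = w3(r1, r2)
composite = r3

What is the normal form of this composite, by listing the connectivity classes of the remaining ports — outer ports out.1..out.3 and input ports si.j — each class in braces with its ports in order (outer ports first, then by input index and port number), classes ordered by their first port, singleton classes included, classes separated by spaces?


{out.1} {out.2, out.3, s1.3, s4.1} {s1.1} {s1.2, s3.3} {s2.1, s2.2, s2.3, s4.2} {s3.1} {s3.2} {s4.3}


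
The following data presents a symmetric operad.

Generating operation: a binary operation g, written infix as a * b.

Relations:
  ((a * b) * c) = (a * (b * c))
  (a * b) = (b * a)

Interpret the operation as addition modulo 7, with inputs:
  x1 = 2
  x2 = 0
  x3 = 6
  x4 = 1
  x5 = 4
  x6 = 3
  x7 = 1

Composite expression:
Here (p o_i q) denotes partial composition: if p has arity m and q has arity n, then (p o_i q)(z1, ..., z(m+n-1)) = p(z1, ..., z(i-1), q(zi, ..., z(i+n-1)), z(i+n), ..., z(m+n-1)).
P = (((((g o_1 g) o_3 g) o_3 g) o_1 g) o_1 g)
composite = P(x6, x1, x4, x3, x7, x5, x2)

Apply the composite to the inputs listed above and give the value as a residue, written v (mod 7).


(x6 * x1) = 5
((x6 * x1) * x4) = 6
(((x6 * x1) * x4) * x3) = 5
(x7 * x5) = 5
((x7 * x5) * x2) = 5
((((x6 * x1) * x4) * x3) * ((x7 * x5) * x2)) = 3

3 (mod 7)


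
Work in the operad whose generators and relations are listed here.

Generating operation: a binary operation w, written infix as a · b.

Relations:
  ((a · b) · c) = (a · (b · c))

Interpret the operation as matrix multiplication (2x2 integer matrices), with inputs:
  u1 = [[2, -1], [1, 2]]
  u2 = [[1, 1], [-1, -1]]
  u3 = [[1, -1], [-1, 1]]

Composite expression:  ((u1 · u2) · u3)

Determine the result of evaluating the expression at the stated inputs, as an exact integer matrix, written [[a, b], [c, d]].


[[0, 0], [0, 0]]

(u1 · u2) = [[3, 3], [-1, -1]]
((u1 · u2) · u3) = [[0, 0], [0, 0]]


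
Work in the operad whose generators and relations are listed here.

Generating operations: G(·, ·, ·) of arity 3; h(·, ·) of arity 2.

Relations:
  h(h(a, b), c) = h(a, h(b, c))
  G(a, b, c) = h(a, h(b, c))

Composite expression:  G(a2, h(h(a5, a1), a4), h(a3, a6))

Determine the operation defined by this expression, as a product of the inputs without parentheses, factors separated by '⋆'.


a2 ⋆ a5 ⋆ a1 ⋆ a4 ⋆ a3 ⋆ a6

Key point: G is associative — brackets drop, the a-order remains.
h(a5, a1) flattens to a5 ⋆ a1
h(h(a5, a1), a4) flattens to a5 ⋆ a1 ⋆ a4
h(a3, a6) flattens to a3 ⋆ a6
G(a2, h(h(a5, a1), a4), h(a3, a6)) flattens to a2 ⋆ a5 ⋆ a1 ⋆ a4 ⋆ a3 ⋆ a6


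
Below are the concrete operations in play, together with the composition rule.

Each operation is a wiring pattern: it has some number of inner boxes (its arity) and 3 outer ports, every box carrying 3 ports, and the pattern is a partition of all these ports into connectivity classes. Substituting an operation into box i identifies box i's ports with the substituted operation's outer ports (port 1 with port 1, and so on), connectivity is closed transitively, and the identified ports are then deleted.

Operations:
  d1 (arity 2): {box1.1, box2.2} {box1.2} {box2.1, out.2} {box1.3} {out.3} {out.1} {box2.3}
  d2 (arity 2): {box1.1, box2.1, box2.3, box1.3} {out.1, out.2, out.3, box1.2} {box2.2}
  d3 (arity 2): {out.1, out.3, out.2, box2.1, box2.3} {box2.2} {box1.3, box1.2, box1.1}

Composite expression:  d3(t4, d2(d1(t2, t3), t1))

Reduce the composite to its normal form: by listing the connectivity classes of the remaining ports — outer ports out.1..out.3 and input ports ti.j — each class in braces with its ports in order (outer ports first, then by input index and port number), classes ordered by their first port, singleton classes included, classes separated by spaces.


{out.1, out.2, out.3, t3.1} {t1.1, t1.3} {t1.2} {t2.1, t3.2} {t2.2} {t2.3} {t3.3} {t4.1, t4.2, t4.3}

Connectivity passes through glued d3-boundaries; trace each wire chain.
stage d1: inputs (t2, t3), connectivity {out.1} {out.2, t3.1} {out.3} {t2.1, t3.2} {t2.2} {t2.3} {t3.3}, out.j its boundary
stage d2: inputs (t2, t3, t1), connectivity {out.1, out.2, out.3, t3.1} {t1.1, t1.3} {t1.2} {t2.1, t3.2} {t2.2} {t2.3} {t3.3}, out.j its boundary
stage d3: inputs (t4, t2, t3, t1), connectivity {out.1, out.2, out.3, t3.1} {t1.1, t1.3} {t1.2} {t2.1, t3.2} {t2.2} {t2.3} {t3.3} {t4.1, t4.2, t4.3}, out.j its boundary


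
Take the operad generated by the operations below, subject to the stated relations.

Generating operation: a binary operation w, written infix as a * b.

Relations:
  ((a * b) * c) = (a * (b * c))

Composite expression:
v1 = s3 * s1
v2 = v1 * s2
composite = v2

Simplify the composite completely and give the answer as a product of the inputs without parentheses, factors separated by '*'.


s3 * s1 * s2

Every regrouping of w is equal, so read the s-inputs in written order.
(s3 * s1) flattens to s3 * s1
((s3 * s1) * s2) flattens to s3 * s1 * s2


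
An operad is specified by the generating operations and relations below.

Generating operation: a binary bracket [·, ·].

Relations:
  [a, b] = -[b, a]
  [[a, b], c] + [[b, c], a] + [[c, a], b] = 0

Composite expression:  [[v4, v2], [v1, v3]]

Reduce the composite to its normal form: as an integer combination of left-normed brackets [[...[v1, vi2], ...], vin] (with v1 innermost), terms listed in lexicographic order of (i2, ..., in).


[[[v1, v3], v2], v4] - [[[v1, v3], v4], v2]


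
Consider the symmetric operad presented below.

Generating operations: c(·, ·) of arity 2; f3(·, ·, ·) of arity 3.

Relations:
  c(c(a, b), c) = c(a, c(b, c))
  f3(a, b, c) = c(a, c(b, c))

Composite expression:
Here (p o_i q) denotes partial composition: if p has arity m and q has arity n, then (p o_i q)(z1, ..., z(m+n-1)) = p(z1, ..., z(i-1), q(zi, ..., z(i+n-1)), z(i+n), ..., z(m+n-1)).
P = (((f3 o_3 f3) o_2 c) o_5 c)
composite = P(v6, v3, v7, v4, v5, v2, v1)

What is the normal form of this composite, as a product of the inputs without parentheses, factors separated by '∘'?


Under associativity of f3, the answer is the v's in reading order.
c(v3, v7) linearizes to v3 ∘ v7
c(v5, v2) linearizes to v5 ∘ v2
f3(v4, c(v5, v2), v1) linearizes to v4 ∘ v5 ∘ v2 ∘ v1
f3(v6, c(v3, v7), f3(v4, c(v5, v2), v1)) linearizes to v6 ∘ v3 ∘ v7 ∘ v4 ∘ v5 ∘ v2 ∘ v1

v6 ∘ v3 ∘ v7 ∘ v4 ∘ v5 ∘ v2 ∘ v1


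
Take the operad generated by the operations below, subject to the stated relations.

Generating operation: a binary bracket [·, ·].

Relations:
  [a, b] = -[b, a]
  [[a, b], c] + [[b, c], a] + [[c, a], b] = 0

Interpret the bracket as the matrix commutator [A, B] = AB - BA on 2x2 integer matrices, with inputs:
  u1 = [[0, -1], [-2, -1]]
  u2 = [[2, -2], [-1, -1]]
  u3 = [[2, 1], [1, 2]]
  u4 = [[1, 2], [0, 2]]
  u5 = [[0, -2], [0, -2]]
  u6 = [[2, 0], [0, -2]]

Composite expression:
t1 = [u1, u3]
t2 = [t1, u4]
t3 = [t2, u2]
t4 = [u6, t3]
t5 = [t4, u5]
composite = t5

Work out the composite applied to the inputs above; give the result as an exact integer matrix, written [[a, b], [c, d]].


[[-56, 184], [-56, 56]]

[u1, u3] = [[1, 1], [-1, -1]]
[[u1, u3], u4] = [[2, 5], [1, -2]]
[[[u1, u3], u4], u2] = [[-3, -23], [7, 3]]
[u6, [[[u1, u3], u4], u2]] = [[0, -92], [-28, 0]]
[[u6, [[[u1, u3], u4], u2]], u5] = [[-56, 184], [-56, 56]]


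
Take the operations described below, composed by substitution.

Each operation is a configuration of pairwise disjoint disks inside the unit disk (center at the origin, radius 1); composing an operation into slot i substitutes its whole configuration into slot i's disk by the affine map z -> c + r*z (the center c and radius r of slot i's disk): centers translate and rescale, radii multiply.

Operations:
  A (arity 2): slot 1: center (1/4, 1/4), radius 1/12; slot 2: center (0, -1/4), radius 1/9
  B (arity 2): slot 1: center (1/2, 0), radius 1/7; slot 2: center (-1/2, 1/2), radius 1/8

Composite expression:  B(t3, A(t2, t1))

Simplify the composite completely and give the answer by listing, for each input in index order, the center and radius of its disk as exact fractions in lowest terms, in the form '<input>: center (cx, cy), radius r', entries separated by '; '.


t1: center (-1/2, 15/32), radius 1/72; t2: center (-15/32, 17/32), radius 1/96; t3: center (1/2, 0), radius 1/7

Only the slot chain above each t matters under B; compose those maps.
input t3: composing its 1 substitution step yields center (1/2, 0), radius 1/7
input t2: composing its 2 substitution steps yields center (-15/32, 17/32), radius 1/96
input t1: composing its 2 substitution steps yields center (-1/2, 15/32), radius 1/72


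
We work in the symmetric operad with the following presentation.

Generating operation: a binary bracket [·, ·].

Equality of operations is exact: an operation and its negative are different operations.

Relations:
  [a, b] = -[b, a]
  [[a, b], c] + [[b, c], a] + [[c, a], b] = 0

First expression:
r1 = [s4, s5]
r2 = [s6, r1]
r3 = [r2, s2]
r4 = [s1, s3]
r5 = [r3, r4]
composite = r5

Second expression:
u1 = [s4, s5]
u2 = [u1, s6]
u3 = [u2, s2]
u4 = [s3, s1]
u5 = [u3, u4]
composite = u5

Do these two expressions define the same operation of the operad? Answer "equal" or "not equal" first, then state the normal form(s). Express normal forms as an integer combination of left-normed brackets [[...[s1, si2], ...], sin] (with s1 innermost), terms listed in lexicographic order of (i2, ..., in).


equal; both compose to -[[[[[s1, s3], s2], s4], s5], s6] + [[[[[s1, s3], s2], s5], s4], s6] + [[[[[s1, s3], s2], s6], s4], s5] - [[[[[s1, s3], s2], s6], s5], s4] + [[[[[s1, s3], s4], s5], s6], s2] - [[[[[s1, s3], s5], s4], s6], s2] - [[[[[s1, s3], s6], s4], s5], s2] + [[[[[s1, s3], s6], s5], s4], s2]

The first expression, normalized: -[[[[[s1, s3], s2], s4], s5], s6] + [[[[[s1, s3], s2], s5], s4], s6] + [[[[[s1, s3], s2], s6], s4], s5] - [[[[[s1, s3], s2], s6], s5], s4] + [[[[[s1, s3], s4], s5], s6], s2] - [[[[[s1, s3], s5], s4], s6], s2] - [[[[[s1, s3], s6], s4], s5], s2] + [[[[[s1, s3], s6], s5], s4], s2]
The second expression, normalized: -[[[[[s1, s3], s2], s4], s5], s6] + [[[[[s1, s3], s2], s5], s4], s6] + [[[[[s1, s3], s2], s6], s4], s5] - [[[[[s1, s3], s2], s6], s5], s4] + [[[[[s1, s3], s4], s5], s6], s2] - [[[[[s1, s3], s5], s4], s6], s2] - [[[[[s1, s3], s6], s4], s5], s2] + [[[[[s1, s3], s6], s5], s4], s2]
The forms coincide; equal.


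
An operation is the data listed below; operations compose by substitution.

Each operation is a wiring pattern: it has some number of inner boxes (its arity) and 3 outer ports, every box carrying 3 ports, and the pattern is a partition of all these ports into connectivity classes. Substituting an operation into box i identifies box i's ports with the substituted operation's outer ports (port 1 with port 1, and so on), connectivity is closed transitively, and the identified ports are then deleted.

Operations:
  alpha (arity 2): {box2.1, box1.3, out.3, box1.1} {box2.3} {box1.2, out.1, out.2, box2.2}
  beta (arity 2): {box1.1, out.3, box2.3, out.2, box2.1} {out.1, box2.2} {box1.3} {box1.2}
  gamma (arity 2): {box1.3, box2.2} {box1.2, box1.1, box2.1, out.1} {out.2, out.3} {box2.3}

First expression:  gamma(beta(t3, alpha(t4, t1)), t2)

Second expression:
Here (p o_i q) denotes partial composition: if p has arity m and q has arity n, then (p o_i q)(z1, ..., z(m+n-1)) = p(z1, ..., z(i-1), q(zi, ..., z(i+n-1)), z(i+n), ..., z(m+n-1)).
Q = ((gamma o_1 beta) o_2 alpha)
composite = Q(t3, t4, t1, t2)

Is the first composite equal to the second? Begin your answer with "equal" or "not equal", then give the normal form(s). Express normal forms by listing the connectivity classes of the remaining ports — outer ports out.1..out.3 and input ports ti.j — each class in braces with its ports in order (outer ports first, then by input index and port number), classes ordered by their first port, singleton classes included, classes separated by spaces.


equal; the common form is {out.1, t1.1, t1.2, t2.1, t2.2, t3.1, t4.1, t4.2, t4.3} {out.2, out.3} {t1.3} {t2.3} {t3.2} {t3.3}

The first expression reduces to {out.1, t1.1, t1.2, t2.1, t2.2, t3.1, t4.1, t4.2, t4.3} {out.2, out.3} {t1.3} {t2.3} {t3.2} {t3.3}
The second expression reduces to {out.1, t1.1, t1.2, t2.1, t2.2, t3.1, t4.1, t4.2, t4.3} {out.2, out.3} {t1.3} {t2.3} {t3.2} {t3.3}
The forms coincide; equal.


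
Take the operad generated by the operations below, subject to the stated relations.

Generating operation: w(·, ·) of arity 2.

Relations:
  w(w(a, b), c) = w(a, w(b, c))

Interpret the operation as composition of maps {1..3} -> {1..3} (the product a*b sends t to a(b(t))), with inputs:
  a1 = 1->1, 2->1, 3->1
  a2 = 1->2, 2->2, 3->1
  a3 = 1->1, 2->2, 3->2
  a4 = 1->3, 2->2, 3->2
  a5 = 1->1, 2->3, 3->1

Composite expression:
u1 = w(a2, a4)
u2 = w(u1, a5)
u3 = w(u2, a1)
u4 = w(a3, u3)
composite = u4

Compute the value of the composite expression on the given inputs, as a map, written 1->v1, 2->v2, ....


1->1, 2->1, 3->1

w(a2, a4) = 1->1, 2->2, 3->2
w(w(a2, a4), a5) = 1->1, 2->2, 3->1
w(w(w(a2, a4), a5), a1) = 1->1, 2->1, 3->1
w(a3, w(w(w(a2, a4), a5), a1)) = 1->1, 2->1, 3->1


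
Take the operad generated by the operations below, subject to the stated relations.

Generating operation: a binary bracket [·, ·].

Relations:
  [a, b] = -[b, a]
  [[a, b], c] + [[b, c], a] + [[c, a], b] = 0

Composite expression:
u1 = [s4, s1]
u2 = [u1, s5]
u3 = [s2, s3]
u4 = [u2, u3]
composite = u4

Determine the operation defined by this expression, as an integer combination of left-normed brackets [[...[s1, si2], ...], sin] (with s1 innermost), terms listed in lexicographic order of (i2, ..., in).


-[[[[s1, s4], s5], s2], s3] + [[[[s1, s4], s5], s3], s2]

Antisymmetry and Jacobi reduce to s1-anchored left-normed brackets.
Composite bracket: [[[s4, s1], s5], [s2, s3]]
Under [a, b] = ab - ba we get 16 signed associative words (2^4 = 16).
Collect the words opening with s1:
  s1s4s5s2s3 (sign -1) contributes -[[[[s1, s4], s5], s2], s3]
  s1s4s5s3s2 (sign +1) contributes +[[[[s1, s4], s5], s3], s2]


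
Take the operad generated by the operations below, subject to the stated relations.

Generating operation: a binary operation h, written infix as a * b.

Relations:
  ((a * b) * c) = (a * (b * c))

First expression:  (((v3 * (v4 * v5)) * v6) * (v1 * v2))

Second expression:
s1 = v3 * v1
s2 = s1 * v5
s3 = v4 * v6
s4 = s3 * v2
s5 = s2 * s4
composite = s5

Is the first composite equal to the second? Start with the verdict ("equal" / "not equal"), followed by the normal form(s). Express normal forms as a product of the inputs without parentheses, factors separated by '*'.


not equal; first: v3 * v4 * v5 * v6 * v1 * v2; second: v3 * v1 * v5 * v4 * v6 * v2


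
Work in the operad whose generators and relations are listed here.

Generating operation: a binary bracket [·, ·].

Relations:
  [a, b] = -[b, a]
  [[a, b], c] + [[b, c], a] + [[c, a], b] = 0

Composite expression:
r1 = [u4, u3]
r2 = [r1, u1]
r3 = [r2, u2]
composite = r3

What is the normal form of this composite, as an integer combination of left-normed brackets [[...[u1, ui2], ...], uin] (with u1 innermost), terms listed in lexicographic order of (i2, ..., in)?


[[[u1, u3], u4], u2] - [[[u1, u4], u3], u2]

In the tensor algebra, words opening u1 carry the u1-anchored form.
Composite bracket: [[[u4, u3], u1], u2]
The bracket unfolds into 8 signed words via [a, b] = ab - ba (2^3 = 8).
The u1-initial words carry the normal form:
  u1u3u4u2 (sign +1) contributes +[[[u1, u3], u4], u2]
  u1u4u3u2 (sign -1) contributes -[[[u1, u4], u3], u2]


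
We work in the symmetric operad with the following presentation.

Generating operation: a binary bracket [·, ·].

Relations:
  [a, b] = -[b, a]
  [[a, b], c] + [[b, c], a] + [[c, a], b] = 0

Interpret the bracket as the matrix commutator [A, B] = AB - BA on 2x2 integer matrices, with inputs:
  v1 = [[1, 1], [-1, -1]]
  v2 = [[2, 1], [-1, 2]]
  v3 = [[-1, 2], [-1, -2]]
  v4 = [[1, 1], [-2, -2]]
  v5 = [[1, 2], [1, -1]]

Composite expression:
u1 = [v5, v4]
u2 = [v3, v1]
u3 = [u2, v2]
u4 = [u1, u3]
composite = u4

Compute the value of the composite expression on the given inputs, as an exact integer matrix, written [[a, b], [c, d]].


[[22, 52], [36, -22]]

[v5, v4] = [[-5, -4], [7, 5]]
[v3, v1] = [[-1, -3], [-1, 1]]
[[v3, v1], v2] = [[4, -2], [-2, -4]]
[[v5, v4], [[v3, v1], v2]] = [[22, 52], [36, -22]]


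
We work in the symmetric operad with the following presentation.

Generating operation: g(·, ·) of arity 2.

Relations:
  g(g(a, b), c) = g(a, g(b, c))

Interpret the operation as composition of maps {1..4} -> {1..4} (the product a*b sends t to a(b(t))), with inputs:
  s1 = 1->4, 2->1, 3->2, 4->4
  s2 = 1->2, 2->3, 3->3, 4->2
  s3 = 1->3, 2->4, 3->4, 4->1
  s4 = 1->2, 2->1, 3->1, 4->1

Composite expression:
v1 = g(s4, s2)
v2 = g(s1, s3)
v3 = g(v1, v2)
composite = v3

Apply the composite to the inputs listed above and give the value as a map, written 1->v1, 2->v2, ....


1->1, 2->1, 3->1, 4->1

g(s4, s2) = 1->1, 2->1, 3->1, 4->1
g(s1, s3) = 1->2, 2->4, 3->4, 4->4
g(g(s4, s2), g(s1, s3)) = 1->1, 2->1, 3->1, 4->1


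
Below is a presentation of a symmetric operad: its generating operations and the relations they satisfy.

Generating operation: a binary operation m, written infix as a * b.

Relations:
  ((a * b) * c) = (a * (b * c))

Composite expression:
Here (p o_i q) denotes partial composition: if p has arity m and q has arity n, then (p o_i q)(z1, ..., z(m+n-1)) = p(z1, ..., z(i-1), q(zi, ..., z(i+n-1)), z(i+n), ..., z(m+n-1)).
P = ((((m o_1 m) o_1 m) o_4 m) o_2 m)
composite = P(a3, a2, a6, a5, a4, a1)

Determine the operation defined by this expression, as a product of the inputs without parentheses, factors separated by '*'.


a3 * a2 * a6 * a5 * a4 * a1


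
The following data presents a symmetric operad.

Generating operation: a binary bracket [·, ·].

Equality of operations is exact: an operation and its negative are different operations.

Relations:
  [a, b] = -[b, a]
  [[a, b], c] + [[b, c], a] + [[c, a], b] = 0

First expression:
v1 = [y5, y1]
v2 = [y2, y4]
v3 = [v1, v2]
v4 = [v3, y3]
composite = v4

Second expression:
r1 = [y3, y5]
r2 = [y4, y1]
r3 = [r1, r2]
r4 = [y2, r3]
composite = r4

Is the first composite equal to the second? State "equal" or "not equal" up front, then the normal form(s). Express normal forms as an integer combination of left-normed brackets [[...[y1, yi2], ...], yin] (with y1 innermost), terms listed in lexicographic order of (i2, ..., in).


not equal; first: -[[[[y1, y5], y2], y4], y3] + [[[[y1, y5], y4], y2], y3]; second: -[[[[y1, y4], y3], y5], y2] + [[[[y1, y4], y5], y3], y2]

Normal form of the first expression: -[[[[y1, y5], y2], y4], y3] + [[[[y1, y5], y4], y2], y3]
Normal form of the second expression: -[[[[y1, y4], y3], y5], y2] + [[[[y1, y4], y5], y3], y2]
The forms do not match — not equal.


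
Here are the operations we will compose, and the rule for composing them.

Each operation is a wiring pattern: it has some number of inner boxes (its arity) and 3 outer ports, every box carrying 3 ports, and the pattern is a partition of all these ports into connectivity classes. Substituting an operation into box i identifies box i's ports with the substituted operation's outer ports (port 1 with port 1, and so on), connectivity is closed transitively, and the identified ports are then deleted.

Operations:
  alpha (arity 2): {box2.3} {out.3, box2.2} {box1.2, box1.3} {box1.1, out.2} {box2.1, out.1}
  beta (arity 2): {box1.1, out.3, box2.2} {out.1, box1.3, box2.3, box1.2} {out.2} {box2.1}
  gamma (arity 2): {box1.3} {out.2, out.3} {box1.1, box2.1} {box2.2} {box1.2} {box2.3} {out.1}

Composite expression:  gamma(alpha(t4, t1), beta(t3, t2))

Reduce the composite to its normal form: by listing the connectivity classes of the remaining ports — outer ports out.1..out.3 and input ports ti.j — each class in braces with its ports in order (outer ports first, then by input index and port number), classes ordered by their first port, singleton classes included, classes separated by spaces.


{out.1} {out.2, out.3} {t1.1, t2.3, t3.2, t3.3} {t1.2} {t1.3} {t2.1} {t2.2, t3.1} {t4.1} {t4.2, t4.3}


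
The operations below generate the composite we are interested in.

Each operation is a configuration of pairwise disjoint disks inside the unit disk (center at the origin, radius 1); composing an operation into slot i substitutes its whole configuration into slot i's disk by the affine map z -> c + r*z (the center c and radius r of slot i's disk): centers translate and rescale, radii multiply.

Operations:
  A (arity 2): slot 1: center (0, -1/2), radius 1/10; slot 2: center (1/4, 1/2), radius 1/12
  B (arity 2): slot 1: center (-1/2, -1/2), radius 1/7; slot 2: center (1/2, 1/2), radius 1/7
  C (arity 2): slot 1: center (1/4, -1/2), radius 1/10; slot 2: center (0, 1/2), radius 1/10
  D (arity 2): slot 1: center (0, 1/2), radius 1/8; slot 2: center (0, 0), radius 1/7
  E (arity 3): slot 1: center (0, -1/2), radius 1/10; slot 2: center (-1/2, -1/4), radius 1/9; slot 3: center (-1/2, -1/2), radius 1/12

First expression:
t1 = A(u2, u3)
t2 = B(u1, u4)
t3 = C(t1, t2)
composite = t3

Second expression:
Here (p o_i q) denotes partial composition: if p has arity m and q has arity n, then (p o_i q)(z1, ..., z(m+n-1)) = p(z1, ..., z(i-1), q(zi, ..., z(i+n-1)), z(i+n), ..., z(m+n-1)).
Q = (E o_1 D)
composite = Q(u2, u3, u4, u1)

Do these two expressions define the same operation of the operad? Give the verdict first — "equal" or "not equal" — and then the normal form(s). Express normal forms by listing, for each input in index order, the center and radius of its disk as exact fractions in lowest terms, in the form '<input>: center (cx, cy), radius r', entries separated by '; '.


not equal — first u1: center (-1/20, 9/20), radius 1/70; u2: center (1/4, -11/20), radius 1/100; u3: center (11/40, -9/20), radius 1/120; u4: center (1/20, 11/20), radius 1/70, second u1: center (-1/2, -1/2), radius 1/12; u2: center (0, -9/20), radius 1/80; u3: center (0, -1/2), radius 1/70; u4: center (-1/2, -1/4), radius 1/9

The first expression reduces to u1: center (-1/20, 9/20), radius 1/70; u2: center (1/4, -11/20), radius 1/100; u3: center (11/40, -9/20), radius 1/120; u4: center (1/20, 11/20), radius 1/70
The second expression reduces to u1: center (-1/2, -1/2), radius 1/12; u2: center (0, -9/20), radius 1/80; u3: center (0, -1/2), radius 1/70; u4: center (-1/2, -1/4), radius 1/9
Distinct normal forms: not equal.


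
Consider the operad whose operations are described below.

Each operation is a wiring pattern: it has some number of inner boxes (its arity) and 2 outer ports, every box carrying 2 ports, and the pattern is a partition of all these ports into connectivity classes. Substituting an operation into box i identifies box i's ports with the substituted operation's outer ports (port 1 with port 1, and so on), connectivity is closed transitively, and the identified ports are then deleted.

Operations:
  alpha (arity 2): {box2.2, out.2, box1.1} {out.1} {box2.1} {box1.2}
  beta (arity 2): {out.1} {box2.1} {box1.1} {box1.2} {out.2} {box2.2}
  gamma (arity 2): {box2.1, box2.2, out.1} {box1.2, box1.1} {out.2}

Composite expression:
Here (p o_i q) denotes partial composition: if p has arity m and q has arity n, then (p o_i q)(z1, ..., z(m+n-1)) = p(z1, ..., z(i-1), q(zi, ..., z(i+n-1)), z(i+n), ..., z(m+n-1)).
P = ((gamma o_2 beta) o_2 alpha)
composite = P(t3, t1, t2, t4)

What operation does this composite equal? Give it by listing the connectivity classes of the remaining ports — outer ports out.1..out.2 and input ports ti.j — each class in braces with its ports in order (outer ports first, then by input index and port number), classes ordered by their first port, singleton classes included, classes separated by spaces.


After gluing at gamma, chains via deleted ports link the t-ports.
through alpha, on inputs (t1, t2): {out.1} {out.2, t1.1, t2.2} {t1.2} {t2.1} (out.j = stage outer ports)
through beta, on inputs (t1, t2, t4): {out.1} {out.2} {t1.1, t2.2} {t1.2} {t2.1} {t4.1} {t4.2} (out.j = stage outer ports)
through gamma, on inputs (t3, t1, t2, t4): {out.1} {out.2} {t1.1, t2.2} {t1.2} {t2.1} {t3.1, t3.2} {t4.1} {t4.2} (out.j = stage outer ports)

{out.1} {out.2} {t1.1, t2.2} {t1.2} {t2.1} {t3.1, t3.2} {t4.1} {t4.2}


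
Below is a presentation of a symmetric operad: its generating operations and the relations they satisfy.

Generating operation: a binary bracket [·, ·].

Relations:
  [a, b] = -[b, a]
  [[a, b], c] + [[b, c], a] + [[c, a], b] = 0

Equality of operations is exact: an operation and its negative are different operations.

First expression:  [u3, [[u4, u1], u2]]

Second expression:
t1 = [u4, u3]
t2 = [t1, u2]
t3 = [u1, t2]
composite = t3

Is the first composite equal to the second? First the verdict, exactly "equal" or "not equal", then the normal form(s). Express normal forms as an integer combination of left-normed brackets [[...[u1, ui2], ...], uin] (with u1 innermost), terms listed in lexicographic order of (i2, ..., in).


not equal: they reduce to [[[u1, u4], u2], u3] and [[[u1, u2], u3], u4] - [[[u1, u2], u4], u3] - [[[u1, u3], u4], u2] + [[[u1, u4], u3], u2]

In normal form, the first expression is [[[u1, u4], u2], u3]
In normal form, the second expression is [[[u1, u2], u3], u4] - [[[u1, u2], u4], u3] - [[[u1, u3], u4], u2] + [[[u1, u4], u3], u2]
Different reductions; not equal.


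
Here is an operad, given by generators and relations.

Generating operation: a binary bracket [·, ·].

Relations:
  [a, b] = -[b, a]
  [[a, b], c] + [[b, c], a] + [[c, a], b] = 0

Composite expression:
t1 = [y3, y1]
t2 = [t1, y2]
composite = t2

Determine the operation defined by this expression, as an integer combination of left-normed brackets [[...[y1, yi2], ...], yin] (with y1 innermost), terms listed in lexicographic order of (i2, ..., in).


-[[y1, y3], y2]

Skip Jacobi rewriting: expand, keep y1-initial words, read off terms.
Composite bracket: [[y3, y1], y2]
Each bracket splits as ab - ba, giving 4 signed words (2^2 = 4).
The y1-initial words carry the normal form:
  y1y3y2 (sign -1) contributes -[[y1, y3], y2]


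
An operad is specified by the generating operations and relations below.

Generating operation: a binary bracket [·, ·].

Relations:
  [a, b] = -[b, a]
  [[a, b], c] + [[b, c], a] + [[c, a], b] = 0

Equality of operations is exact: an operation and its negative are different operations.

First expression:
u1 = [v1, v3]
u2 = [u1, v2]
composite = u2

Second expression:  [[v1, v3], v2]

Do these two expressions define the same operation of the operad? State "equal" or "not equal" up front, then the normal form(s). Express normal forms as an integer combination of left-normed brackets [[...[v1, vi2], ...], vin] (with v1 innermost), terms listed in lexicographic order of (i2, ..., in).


Normal form of the first expression: [[v1, v3], v2]
Normal form of the second expression: [[v1, v3], v2]
The forms coincide; equal.

equal; both compose to [[v1, v3], v2]


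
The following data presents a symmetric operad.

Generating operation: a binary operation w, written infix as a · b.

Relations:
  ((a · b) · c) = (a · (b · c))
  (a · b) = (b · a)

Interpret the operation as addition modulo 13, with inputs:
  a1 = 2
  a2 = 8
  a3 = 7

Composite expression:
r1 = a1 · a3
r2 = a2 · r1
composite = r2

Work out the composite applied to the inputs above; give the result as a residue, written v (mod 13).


4 (mod 13)

(a1 · a3) = 9
(a2 · (a1 · a3)) = 4


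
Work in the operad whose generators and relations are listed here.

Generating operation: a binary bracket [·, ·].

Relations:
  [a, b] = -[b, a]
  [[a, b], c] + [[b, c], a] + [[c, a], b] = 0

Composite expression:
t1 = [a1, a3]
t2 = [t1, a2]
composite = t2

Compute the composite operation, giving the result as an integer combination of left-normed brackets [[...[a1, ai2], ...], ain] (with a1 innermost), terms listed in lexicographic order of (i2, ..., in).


[[a1, a3], a2]

Left-normed coefficients sit on the a1-initial expansion words.
Composite bracket: [[a1, a3], a2]
The bracket unfolds into 4 signed words via [a, b] = ab - ba (2^2 = 4).
The a1-initial words carry the normal form:
  word a1a3a2 has sign +1, contributing +[[a1, a3], a2]


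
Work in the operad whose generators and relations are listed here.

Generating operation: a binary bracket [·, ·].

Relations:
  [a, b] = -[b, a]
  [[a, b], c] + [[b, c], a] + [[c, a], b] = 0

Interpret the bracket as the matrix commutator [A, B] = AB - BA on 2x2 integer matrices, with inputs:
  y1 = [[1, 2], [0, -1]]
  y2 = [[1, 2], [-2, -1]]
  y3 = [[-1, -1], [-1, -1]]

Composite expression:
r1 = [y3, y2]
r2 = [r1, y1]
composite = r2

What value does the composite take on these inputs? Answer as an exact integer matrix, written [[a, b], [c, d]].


[[4, 12], [-4, -4]]

[y3, y2] = [[4, 2], [-2, -4]]
[[y3, y2], y1] = [[4, 12], [-4, -4]]


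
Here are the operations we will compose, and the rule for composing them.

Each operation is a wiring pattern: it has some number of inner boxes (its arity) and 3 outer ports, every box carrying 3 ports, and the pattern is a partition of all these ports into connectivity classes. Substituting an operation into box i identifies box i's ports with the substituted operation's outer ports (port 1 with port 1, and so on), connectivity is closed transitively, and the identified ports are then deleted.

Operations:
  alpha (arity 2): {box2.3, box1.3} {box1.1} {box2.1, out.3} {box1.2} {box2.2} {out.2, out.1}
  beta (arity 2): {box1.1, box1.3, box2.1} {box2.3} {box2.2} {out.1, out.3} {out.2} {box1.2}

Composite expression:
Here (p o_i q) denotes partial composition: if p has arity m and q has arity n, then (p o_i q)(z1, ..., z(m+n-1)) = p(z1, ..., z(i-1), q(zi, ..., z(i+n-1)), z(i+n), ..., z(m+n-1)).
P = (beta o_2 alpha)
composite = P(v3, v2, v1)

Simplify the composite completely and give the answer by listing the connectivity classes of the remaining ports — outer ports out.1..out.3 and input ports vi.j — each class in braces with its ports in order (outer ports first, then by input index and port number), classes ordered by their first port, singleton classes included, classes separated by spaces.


{out.1, out.3} {out.2} {v1.1} {v1.2} {v1.3, v2.3} {v2.1} {v2.2} {v3.1, v3.3} {v3.2}


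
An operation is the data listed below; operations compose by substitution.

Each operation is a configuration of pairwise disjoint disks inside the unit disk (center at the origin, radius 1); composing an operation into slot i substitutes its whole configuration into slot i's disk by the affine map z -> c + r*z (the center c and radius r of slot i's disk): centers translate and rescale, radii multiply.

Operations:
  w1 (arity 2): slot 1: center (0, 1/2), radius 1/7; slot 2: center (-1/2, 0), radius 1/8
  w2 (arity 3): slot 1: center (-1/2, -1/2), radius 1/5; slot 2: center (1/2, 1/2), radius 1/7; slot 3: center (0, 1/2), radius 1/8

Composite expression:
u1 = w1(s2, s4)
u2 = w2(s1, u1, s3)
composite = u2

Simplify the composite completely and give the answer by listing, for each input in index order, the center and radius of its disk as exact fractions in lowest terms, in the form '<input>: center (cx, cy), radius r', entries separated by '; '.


s1: center (-1/2, -1/2), radius 1/5; s2: center (1/2, 4/7), radius 1/49; s3: center (0, 1/2), radius 1/8; s4: center (3/7, 1/2), radius 1/56


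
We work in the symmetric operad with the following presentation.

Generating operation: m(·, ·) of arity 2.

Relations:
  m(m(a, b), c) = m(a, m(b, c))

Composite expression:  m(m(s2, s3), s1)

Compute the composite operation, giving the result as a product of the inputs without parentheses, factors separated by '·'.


s2 · s3 · s1

The m-tree's shape is irrelevant; the s-reading-order decides.
m(s2, s3) spells out as s2 · s3
m(m(s2, s3), s1) spells out as s2 · s3 · s1


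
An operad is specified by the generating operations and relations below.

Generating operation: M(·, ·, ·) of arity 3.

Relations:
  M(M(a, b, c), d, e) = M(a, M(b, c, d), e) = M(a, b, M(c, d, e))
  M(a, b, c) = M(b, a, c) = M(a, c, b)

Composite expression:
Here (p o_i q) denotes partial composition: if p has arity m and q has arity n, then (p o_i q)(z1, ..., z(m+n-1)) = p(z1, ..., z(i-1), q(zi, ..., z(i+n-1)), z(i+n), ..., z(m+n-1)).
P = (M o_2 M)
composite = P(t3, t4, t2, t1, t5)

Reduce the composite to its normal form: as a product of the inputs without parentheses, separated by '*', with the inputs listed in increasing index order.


t1 * t2 * t3 * t4 * t5

Key point: M commutes, so take the t-inputs in any fixed order.
M(t4, t2, t1) flattens to t4 * t2 * t1
M(t3, M(t4, t2, t1), t5) flattens to t3 * t4 * t2 * t1 * t5
the factors in increasing index order: t1 * t2 * t3 * t4 * t5


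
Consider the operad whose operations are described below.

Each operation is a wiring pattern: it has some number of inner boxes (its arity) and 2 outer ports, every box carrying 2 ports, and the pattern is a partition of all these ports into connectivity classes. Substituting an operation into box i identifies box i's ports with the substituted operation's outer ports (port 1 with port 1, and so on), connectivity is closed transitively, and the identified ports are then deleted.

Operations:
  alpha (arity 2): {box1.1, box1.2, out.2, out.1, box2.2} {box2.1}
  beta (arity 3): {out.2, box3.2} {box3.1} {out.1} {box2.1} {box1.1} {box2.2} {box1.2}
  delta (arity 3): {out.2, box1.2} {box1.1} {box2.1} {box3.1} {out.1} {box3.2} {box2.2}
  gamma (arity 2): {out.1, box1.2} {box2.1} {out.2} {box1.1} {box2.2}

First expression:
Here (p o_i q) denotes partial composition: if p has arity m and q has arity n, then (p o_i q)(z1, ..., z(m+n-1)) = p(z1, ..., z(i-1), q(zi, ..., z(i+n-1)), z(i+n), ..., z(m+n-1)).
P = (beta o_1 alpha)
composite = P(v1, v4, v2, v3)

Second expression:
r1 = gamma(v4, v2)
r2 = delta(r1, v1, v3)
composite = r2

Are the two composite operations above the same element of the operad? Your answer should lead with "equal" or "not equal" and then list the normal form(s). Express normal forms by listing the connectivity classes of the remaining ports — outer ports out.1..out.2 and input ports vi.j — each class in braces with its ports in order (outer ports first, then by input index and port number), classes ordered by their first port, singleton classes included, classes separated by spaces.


not equal; first: {out.1} {out.2, v3.2} {v1.1, v1.2, v4.2} {v2.1} {v2.2} {v3.1} {v4.1}; second: {out.1} {out.2} {v1.1} {v1.2} {v2.1} {v2.2} {v3.1} {v3.2} {v4.1} {v4.2}

In normal form, the first expression is {out.1} {out.2, v3.2} {v1.1, v1.2, v4.2} {v2.1} {v2.2} {v3.1} {v4.1}
In normal form, the second expression is {out.1} {out.2} {v1.1} {v1.2} {v2.1} {v2.2} {v3.1} {v3.2} {v4.1} {v4.2}
The forms do not match — not equal.
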